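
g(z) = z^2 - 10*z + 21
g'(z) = 2*z - 10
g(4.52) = -3.77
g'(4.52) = -0.96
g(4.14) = -3.26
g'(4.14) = -1.72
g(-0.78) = 29.41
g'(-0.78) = -11.56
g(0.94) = 12.48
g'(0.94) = -8.12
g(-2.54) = 52.85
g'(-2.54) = -15.08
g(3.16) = -0.61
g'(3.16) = -3.68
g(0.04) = 20.60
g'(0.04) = -9.92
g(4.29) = -3.50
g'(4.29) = -1.42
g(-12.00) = 285.00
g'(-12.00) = -34.00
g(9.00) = 12.00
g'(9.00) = 8.00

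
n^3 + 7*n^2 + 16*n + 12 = (n + 2)^2*(n + 3)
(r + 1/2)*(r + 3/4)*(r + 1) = r^3 + 9*r^2/4 + 13*r/8 + 3/8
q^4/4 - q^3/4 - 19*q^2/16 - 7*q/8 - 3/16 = (q/2 + 1/4)*(q/2 + 1/2)*(q - 3)*(q + 1/2)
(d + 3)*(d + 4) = d^2 + 7*d + 12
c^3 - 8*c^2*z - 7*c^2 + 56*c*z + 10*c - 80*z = (c - 5)*(c - 2)*(c - 8*z)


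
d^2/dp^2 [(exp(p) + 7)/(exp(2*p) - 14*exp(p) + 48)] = (exp(4*p) + 42*exp(3*p) - 582*exp(2*p) + 700*exp(p) + 7008)*exp(p)/(exp(6*p) - 42*exp(5*p) + 732*exp(4*p) - 6776*exp(3*p) + 35136*exp(2*p) - 96768*exp(p) + 110592)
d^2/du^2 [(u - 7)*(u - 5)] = 2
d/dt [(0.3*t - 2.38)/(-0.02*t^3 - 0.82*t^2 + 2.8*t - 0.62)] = (0.012*t^3 + 0.1032*t^2 - 3.9032*t + 6.478)/(0.0004*t^6 + 0.0328*t^5 + 0.5604*t^4 - 4.5672*t^3 + 8.8568*t^2 - 3.472*t + 0.3844)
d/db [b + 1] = 1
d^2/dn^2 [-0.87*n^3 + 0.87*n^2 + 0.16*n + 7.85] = 1.74 - 5.22*n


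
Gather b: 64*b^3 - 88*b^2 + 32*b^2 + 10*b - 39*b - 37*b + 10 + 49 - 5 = 64*b^3 - 56*b^2 - 66*b + 54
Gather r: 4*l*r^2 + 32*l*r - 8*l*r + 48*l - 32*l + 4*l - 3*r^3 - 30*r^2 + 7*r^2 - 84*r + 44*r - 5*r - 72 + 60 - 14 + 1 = 20*l - 3*r^3 + r^2*(4*l - 23) + r*(24*l - 45) - 25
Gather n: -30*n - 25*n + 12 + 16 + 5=33 - 55*n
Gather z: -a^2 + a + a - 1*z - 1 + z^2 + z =-a^2 + 2*a + z^2 - 1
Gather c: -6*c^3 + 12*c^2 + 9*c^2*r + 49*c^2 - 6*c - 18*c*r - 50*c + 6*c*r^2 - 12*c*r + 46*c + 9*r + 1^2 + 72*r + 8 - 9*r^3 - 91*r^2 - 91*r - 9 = -6*c^3 + c^2*(9*r + 61) + c*(6*r^2 - 30*r - 10) - 9*r^3 - 91*r^2 - 10*r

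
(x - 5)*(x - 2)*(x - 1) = x^3 - 8*x^2 + 17*x - 10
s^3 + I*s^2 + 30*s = s*(s - 5*I)*(s + 6*I)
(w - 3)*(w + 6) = w^2 + 3*w - 18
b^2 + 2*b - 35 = (b - 5)*(b + 7)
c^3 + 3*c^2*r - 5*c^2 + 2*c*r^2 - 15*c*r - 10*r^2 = (c - 5)*(c + r)*(c + 2*r)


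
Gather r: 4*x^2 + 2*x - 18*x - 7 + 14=4*x^2 - 16*x + 7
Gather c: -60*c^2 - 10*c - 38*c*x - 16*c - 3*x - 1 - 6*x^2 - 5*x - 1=-60*c^2 + c*(-38*x - 26) - 6*x^2 - 8*x - 2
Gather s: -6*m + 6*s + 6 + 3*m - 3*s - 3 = -3*m + 3*s + 3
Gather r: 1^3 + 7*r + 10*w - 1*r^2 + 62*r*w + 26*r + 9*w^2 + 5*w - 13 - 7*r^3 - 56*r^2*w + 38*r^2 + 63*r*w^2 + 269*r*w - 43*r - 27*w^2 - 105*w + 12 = -7*r^3 + r^2*(37 - 56*w) + r*(63*w^2 + 331*w - 10) - 18*w^2 - 90*w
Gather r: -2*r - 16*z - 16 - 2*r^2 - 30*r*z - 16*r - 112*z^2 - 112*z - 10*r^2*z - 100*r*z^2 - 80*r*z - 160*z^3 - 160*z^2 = r^2*(-10*z - 2) + r*(-100*z^2 - 110*z - 18) - 160*z^3 - 272*z^2 - 128*z - 16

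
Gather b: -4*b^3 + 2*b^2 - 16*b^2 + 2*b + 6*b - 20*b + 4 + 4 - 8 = -4*b^3 - 14*b^2 - 12*b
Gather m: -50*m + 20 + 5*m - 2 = 18 - 45*m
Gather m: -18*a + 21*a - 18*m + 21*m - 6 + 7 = 3*a + 3*m + 1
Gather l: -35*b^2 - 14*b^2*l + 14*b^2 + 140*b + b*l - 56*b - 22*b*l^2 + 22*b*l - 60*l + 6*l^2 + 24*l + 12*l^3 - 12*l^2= -21*b^2 + 84*b + 12*l^3 + l^2*(-22*b - 6) + l*(-14*b^2 + 23*b - 36)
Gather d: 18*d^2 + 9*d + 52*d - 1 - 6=18*d^2 + 61*d - 7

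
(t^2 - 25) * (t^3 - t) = t^5 - 26*t^3 + 25*t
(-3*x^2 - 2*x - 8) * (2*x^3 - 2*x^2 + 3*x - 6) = -6*x^5 + 2*x^4 - 21*x^3 + 28*x^2 - 12*x + 48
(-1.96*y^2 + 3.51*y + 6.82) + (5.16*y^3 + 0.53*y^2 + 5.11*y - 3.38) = 5.16*y^3 - 1.43*y^2 + 8.62*y + 3.44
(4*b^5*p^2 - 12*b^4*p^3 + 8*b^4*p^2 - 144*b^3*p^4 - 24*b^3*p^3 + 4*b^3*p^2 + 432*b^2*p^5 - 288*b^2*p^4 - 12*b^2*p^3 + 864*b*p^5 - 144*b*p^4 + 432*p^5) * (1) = 4*b^5*p^2 - 12*b^4*p^3 + 8*b^4*p^2 - 144*b^3*p^4 - 24*b^3*p^3 + 4*b^3*p^2 + 432*b^2*p^5 - 288*b^2*p^4 - 12*b^2*p^3 + 864*b*p^5 - 144*b*p^4 + 432*p^5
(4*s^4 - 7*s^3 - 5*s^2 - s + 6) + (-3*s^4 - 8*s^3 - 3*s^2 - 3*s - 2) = s^4 - 15*s^3 - 8*s^2 - 4*s + 4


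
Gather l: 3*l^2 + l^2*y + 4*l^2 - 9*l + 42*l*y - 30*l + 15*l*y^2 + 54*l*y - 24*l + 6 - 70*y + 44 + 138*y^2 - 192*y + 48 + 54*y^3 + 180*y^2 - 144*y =l^2*(y + 7) + l*(15*y^2 + 96*y - 63) + 54*y^3 + 318*y^2 - 406*y + 98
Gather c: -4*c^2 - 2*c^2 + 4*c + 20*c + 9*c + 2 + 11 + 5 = -6*c^2 + 33*c + 18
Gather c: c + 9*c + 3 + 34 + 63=10*c + 100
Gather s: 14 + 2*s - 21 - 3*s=-s - 7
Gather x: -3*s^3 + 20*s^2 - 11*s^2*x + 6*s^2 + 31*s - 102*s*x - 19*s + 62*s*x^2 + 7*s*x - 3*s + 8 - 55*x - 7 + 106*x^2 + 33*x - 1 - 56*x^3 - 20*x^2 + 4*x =-3*s^3 + 26*s^2 + 9*s - 56*x^3 + x^2*(62*s + 86) + x*(-11*s^2 - 95*s - 18)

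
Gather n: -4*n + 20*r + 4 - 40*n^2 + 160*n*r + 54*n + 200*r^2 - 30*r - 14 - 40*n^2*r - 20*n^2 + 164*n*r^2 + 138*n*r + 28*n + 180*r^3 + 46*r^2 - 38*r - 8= n^2*(-40*r - 60) + n*(164*r^2 + 298*r + 78) + 180*r^3 + 246*r^2 - 48*r - 18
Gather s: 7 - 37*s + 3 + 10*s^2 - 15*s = 10*s^2 - 52*s + 10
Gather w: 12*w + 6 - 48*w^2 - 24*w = -48*w^2 - 12*w + 6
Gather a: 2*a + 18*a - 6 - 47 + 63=20*a + 10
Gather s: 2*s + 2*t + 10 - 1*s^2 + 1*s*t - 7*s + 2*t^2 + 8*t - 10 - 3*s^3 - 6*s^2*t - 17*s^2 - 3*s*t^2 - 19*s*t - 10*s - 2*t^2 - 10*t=-3*s^3 + s^2*(-6*t - 18) + s*(-3*t^2 - 18*t - 15)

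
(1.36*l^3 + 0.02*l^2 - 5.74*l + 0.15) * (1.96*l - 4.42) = 2.6656*l^4 - 5.972*l^3 - 11.3388*l^2 + 25.6648*l - 0.663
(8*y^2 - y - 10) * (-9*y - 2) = -72*y^3 - 7*y^2 + 92*y + 20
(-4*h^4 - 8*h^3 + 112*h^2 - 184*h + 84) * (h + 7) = -4*h^5 - 36*h^4 + 56*h^3 + 600*h^2 - 1204*h + 588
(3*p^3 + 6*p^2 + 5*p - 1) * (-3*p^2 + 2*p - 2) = -9*p^5 - 12*p^4 - 9*p^3 + p^2 - 12*p + 2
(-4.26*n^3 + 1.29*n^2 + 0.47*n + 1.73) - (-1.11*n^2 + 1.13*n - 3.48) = -4.26*n^3 + 2.4*n^2 - 0.66*n + 5.21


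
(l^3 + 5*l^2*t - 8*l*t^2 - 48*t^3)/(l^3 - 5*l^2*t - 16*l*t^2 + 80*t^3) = (l^2 + l*t - 12*t^2)/(l^2 - 9*l*t + 20*t^2)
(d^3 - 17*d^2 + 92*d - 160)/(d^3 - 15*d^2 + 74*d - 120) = (d - 8)/(d - 6)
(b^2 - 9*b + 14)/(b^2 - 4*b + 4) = (b - 7)/(b - 2)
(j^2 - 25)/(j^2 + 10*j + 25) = (j - 5)/(j + 5)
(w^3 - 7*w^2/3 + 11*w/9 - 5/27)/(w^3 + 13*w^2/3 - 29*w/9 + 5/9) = (w - 5/3)/(w + 5)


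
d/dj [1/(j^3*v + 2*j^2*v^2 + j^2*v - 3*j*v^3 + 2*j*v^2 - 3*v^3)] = (-3*j^2 - 4*j*v - 2*j + 3*v^2 - 2*v)/(v*(j^3 + 2*j^2*v + j^2 - 3*j*v^2 + 2*j*v - 3*v^2)^2)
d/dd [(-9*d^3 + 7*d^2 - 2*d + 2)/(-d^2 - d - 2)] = 3*(3*d^4 + 6*d^3 + 15*d^2 - 8*d + 2)/(d^4 + 2*d^3 + 5*d^2 + 4*d + 4)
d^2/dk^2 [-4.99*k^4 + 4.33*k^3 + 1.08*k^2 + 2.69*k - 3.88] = -59.88*k^2 + 25.98*k + 2.16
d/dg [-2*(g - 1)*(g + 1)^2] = 2*(1 - 3*g)*(g + 1)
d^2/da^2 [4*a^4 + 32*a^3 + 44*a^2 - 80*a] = 48*a^2 + 192*a + 88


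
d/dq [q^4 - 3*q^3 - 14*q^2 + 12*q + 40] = 4*q^3 - 9*q^2 - 28*q + 12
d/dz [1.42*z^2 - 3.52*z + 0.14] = 2.84*z - 3.52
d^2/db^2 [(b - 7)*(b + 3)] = 2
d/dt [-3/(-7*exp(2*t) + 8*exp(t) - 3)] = (24 - 42*exp(t))*exp(t)/(7*exp(2*t) - 8*exp(t) + 3)^2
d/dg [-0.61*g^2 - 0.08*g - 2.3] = -1.22*g - 0.08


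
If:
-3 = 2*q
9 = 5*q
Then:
No Solution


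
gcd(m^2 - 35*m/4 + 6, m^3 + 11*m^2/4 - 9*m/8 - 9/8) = m - 3/4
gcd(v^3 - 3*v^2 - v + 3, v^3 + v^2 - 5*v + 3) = v - 1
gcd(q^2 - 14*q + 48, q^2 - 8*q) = q - 8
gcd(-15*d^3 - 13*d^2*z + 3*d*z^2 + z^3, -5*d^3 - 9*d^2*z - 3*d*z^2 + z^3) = d + z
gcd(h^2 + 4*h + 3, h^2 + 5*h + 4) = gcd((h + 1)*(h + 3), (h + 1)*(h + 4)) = h + 1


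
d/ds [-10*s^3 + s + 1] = 1 - 30*s^2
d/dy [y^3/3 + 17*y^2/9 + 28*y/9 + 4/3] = y^2 + 34*y/9 + 28/9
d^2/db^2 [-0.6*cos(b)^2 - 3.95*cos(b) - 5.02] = 3.95*cos(b) + 1.2*cos(2*b)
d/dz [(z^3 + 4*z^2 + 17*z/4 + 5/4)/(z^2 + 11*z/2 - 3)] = (8*z^4 + 88*z^3 + 70*z^2 - 212*z - 157)/(2*(4*z^4 + 44*z^3 + 97*z^2 - 132*z + 36))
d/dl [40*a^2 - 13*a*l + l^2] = -13*a + 2*l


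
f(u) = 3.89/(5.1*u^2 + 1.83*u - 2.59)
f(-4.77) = 0.04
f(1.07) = 0.75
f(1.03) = 0.83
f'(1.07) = -1.83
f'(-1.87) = 0.48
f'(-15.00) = 0.00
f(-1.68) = 0.45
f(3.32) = 0.07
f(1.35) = 0.42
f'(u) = 3.89*(-10.2*u - 1.83)/(5.1*u^2 + 1.83*u - 2.59)^2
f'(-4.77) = 0.02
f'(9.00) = -0.00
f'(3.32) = -0.04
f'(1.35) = -0.72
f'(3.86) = -0.02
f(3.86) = 0.05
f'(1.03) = -2.17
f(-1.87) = 0.33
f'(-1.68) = 0.78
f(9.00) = 0.01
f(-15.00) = 0.00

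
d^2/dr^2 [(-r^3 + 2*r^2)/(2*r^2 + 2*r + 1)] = 2*(-10*r^3 - 18*r^2 - 3*r + 2)/(8*r^6 + 24*r^5 + 36*r^4 + 32*r^3 + 18*r^2 + 6*r + 1)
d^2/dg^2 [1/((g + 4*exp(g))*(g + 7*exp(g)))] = (-7*(g + 4*exp(g))^2*(g + 7*exp(g))*exp(g) + 2*(g + 4*exp(g))^2*(7*exp(g) + 1)^2 - 4*(g + 4*exp(g))*(g + 7*exp(g))^2*exp(g) + 2*(g + 4*exp(g))*(g + 7*exp(g))*(4*exp(g) + 1)*(7*exp(g) + 1) + 2*(g + 7*exp(g))^2*(4*exp(g) + 1)^2)/((g + 4*exp(g))^3*(g + 7*exp(g))^3)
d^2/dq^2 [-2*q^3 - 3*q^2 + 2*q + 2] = -12*q - 6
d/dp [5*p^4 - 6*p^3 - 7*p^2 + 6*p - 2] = 20*p^3 - 18*p^2 - 14*p + 6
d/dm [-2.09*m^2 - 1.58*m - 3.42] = -4.18*m - 1.58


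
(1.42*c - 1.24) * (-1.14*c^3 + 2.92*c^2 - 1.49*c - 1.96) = -1.6188*c^4 + 5.56*c^3 - 5.7366*c^2 - 0.9356*c + 2.4304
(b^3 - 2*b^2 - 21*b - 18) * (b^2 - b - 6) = b^5 - 3*b^4 - 25*b^3 + 15*b^2 + 144*b + 108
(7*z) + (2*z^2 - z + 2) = 2*z^2 + 6*z + 2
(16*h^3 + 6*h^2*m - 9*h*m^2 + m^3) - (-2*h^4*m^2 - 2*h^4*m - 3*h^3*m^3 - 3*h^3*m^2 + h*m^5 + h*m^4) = 2*h^4*m^2 + 2*h^4*m + 3*h^3*m^3 + 3*h^3*m^2 + 16*h^3 + 6*h^2*m - h*m^5 - h*m^4 - 9*h*m^2 + m^3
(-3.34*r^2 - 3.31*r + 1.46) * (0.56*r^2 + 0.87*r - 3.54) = -1.8704*r^4 - 4.7594*r^3 + 9.7615*r^2 + 12.9876*r - 5.1684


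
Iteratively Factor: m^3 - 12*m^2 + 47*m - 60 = (m - 4)*(m^2 - 8*m + 15) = (m - 5)*(m - 4)*(m - 3)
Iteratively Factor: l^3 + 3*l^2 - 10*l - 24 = (l + 4)*(l^2 - l - 6) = (l - 3)*(l + 4)*(l + 2)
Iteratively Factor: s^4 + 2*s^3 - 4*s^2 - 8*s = (s)*(s^3 + 2*s^2 - 4*s - 8) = s*(s - 2)*(s^2 + 4*s + 4) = s*(s - 2)*(s + 2)*(s + 2)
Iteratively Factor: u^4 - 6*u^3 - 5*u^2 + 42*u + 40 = (u + 2)*(u^3 - 8*u^2 + 11*u + 20) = (u - 4)*(u + 2)*(u^2 - 4*u - 5) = (u - 5)*(u - 4)*(u + 2)*(u + 1)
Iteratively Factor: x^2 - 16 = (x + 4)*(x - 4)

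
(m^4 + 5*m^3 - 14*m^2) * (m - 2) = m^5 + 3*m^4 - 24*m^3 + 28*m^2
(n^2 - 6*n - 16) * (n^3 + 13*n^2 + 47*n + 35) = n^5 + 7*n^4 - 47*n^3 - 455*n^2 - 962*n - 560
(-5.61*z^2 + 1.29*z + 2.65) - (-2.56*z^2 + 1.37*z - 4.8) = -3.05*z^2 - 0.0800000000000001*z + 7.45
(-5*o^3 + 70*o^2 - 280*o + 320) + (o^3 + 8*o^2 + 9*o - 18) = -4*o^3 + 78*o^2 - 271*o + 302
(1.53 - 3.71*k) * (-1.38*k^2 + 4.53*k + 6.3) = 5.1198*k^3 - 18.9177*k^2 - 16.4421*k + 9.639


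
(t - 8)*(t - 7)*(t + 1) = t^3 - 14*t^2 + 41*t + 56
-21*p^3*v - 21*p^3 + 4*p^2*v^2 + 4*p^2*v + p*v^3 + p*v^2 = (-3*p + v)*(7*p + v)*(p*v + p)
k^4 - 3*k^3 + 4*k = k*(k - 2)^2*(k + 1)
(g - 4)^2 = g^2 - 8*g + 16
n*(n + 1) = n^2 + n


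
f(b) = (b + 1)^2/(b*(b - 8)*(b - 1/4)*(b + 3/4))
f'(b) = (2*b + 2)/(b*(b - 8)*(b - 1/4)*(b + 3/4)) - (b + 1)^2/(b*(b - 8)*(b - 1/4)*(b + 3/4)^2) - (b + 1)^2/(b*(b - 8)*(b - 1/4)^2*(b + 3/4)) - (b + 1)^2/(b*(b - 8)^2*(b - 1/4)*(b + 3/4)) - (b + 1)^2/(b^2*(b - 8)*(b - 1/4)*(b + 3/4))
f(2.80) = -0.11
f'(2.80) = 0.03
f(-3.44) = 0.02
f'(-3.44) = 0.00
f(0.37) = -4.95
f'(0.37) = 51.14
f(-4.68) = 0.01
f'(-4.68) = 0.00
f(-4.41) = 0.01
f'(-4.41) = 0.00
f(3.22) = -0.10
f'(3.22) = 0.02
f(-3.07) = 0.02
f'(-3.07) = 0.00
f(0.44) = -2.76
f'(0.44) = 18.90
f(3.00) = -0.10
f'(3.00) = 0.03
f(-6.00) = 0.01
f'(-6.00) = 0.00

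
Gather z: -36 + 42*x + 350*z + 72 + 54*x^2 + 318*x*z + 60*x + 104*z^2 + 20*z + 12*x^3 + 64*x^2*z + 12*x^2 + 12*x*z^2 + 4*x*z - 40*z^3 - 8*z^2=12*x^3 + 66*x^2 + 102*x - 40*z^3 + z^2*(12*x + 96) + z*(64*x^2 + 322*x + 370) + 36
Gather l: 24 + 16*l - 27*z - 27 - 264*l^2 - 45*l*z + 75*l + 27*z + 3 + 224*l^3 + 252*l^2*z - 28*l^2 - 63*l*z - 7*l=224*l^3 + l^2*(252*z - 292) + l*(84 - 108*z)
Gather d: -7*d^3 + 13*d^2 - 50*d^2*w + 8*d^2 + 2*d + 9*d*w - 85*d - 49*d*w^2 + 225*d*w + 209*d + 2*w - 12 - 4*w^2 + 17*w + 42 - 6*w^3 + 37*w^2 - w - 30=-7*d^3 + d^2*(21 - 50*w) + d*(-49*w^2 + 234*w + 126) - 6*w^3 + 33*w^2 + 18*w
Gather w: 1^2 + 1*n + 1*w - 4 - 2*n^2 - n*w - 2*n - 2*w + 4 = -2*n^2 - n + w*(-n - 1) + 1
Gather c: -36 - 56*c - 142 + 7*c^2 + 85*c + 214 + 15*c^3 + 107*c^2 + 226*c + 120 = 15*c^3 + 114*c^2 + 255*c + 156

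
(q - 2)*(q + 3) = q^2 + q - 6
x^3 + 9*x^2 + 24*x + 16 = (x + 1)*(x + 4)^2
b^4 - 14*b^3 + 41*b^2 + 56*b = b*(b - 8)*(b - 7)*(b + 1)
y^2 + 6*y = y*(y + 6)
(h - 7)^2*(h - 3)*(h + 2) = h^4 - 15*h^3 + 57*h^2 + 35*h - 294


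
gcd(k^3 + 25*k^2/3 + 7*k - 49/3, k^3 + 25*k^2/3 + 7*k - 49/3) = k^3 + 25*k^2/3 + 7*k - 49/3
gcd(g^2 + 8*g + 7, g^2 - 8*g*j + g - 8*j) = g + 1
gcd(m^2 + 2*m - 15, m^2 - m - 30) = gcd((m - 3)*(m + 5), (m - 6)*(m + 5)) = m + 5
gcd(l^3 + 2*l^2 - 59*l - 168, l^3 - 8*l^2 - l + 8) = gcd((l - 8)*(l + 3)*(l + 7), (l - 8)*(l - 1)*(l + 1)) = l - 8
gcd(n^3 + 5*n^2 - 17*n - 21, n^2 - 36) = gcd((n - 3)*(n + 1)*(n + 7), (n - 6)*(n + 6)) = 1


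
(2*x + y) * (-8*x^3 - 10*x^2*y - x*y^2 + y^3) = -16*x^4 - 28*x^3*y - 12*x^2*y^2 + x*y^3 + y^4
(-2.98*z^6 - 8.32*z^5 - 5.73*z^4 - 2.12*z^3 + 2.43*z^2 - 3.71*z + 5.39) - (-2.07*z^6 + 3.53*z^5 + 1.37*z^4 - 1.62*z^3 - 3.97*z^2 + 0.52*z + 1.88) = -0.91*z^6 - 11.85*z^5 - 7.1*z^4 - 0.5*z^3 + 6.4*z^2 - 4.23*z + 3.51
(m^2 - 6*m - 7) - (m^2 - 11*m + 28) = 5*m - 35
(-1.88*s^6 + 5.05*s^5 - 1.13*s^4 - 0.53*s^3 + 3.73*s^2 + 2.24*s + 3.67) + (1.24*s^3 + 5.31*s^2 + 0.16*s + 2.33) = -1.88*s^6 + 5.05*s^5 - 1.13*s^4 + 0.71*s^3 + 9.04*s^2 + 2.4*s + 6.0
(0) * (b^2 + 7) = 0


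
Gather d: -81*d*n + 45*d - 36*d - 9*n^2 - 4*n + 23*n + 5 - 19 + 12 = d*(9 - 81*n) - 9*n^2 + 19*n - 2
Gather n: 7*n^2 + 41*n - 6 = 7*n^2 + 41*n - 6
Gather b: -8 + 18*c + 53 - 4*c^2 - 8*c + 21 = -4*c^2 + 10*c + 66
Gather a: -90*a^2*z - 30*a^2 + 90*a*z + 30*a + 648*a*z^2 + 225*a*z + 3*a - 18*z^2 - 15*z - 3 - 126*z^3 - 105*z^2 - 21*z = a^2*(-90*z - 30) + a*(648*z^2 + 315*z + 33) - 126*z^3 - 123*z^2 - 36*z - 3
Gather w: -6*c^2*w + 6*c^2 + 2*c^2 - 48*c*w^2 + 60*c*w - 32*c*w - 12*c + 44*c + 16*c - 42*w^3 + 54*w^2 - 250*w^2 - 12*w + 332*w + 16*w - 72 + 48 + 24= 8*c^2 + 48*c - 42*w^3 + w^2*(-48*c - 196) + w*(-6*c^2 + 28*c + 336)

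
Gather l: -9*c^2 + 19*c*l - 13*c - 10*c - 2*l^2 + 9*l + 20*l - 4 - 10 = -9*c^2 - 23*c - 2*l^2 + l*(19*c + 29) - 14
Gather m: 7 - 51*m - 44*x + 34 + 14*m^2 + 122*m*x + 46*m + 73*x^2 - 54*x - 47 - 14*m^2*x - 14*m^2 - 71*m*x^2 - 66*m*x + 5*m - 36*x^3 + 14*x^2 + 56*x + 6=-14*m^2*x + m*(-71*x^2 + 56*x) - 36*x^3 + 87*x^2 - 42*x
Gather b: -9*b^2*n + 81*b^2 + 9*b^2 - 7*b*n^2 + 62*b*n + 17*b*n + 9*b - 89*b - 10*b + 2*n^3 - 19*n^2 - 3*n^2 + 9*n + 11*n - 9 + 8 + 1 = b^2*(90 - 9*n) + b*(-7*n^2 + 79*n - 90) + 2*n^3 - 22*n^2 + 20*n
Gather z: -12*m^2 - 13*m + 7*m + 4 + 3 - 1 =-12*m^2 - 6*m + 6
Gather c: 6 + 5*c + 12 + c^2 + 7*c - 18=c^2 + 12*c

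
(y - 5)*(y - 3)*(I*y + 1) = I*y^3 + y^2 - 8*I*y^2 - 8*y + 15*I*y + 15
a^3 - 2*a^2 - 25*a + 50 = (a - 5)*(a - 2)*(a + 5)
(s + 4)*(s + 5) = s^2 + 9*s + 20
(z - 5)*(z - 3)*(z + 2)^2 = z^4 - 4*z^3 - 13*z^2 + 28*z + 60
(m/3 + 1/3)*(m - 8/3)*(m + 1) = m^3/3 - 2*m^2/9 - 13*m/9 - 8/9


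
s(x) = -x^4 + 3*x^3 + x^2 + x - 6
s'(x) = -4*x^3 + 9*x^2 + 2*x + 1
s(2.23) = 9.74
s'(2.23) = 5.86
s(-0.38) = -6.42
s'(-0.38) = 1.76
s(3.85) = -35.83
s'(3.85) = -86.16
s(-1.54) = -21.75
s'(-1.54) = 33.87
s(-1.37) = -16.73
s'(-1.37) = 25.44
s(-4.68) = -776.00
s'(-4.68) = 598.77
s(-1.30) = -15.06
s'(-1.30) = 22.40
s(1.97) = 7.73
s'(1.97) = 9.29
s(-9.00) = -8682.00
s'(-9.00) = 3628.00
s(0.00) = -6.00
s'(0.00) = 1.00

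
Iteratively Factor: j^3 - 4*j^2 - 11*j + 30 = (j - 5)*(j^2 + j - 6) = (j - 5)*(j + 3)*(j - 2)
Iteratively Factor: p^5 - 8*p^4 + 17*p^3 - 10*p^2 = (p - 5)*(p^4 - 3*p^3 + 2*p^2) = p*(p - 5)*(p^3 - 3*p^2 + 2*p) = p^2*(p - 5)*(p^2 - 3*p + 2) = p^2*(p - 5)*(p - 1)*(p - 2)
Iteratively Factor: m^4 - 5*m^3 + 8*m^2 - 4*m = (m - 2)*(m^3 - 3*m^2 + 2*m) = (m - 2)^2*(m^2 - m) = (m - 2)^2*(m - 1)*(m)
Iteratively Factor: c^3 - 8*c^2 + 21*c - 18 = (c - 3)*(c^2 - 5*c + 6) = (c - 3)*(c - 2)*(c - 3)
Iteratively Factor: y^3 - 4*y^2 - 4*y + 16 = (y - 4)*(y^2 - 4) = (y - 4)*(y - 2)*(y + 2)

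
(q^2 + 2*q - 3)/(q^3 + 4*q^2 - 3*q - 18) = (q - 1)/(q^2 + q - 6)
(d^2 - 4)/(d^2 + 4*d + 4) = (d - 2)/(d + 2)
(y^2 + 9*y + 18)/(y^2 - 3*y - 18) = (y + 6)/(y - 6)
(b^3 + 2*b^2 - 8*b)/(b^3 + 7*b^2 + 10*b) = (b^2 + 2*b - 8)/(b^2 + 7*b + 10)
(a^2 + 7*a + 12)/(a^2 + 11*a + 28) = (a + 3)/(a + 7)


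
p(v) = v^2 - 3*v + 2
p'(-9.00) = -21.00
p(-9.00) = 110.00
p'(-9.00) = -21.00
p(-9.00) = 110.00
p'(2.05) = 1.10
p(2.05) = 0.05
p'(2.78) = 2.56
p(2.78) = 1.39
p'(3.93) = 4.86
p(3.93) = 5.65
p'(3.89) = 4.78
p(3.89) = 5.46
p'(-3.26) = -9.52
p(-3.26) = 22.41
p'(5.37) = 7.74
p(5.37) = 14.73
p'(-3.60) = -10.20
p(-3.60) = 25.76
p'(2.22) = 1.44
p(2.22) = 0.27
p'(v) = 2*v - 3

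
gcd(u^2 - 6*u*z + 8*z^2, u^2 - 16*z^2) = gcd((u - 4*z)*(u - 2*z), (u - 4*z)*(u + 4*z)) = -u + 4*z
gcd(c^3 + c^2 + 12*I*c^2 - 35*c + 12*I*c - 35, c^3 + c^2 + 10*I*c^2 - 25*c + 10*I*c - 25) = c^2 + c*(1 + 5*I) + 5*I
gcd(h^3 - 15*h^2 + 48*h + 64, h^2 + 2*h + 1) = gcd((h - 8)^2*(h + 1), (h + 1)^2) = h + 1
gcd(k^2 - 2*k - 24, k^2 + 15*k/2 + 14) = k + 4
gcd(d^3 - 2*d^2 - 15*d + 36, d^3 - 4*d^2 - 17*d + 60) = d^2 + d - 12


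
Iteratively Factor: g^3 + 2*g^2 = (g)*(g^2 + 2*g) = g*(g + 2)*(g)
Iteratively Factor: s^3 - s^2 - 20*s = (s - 5)*(s^2 + 4*s) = (s - 5)*(s + 4)*(s)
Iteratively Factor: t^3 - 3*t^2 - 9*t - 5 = (t + 1)*(t^2 - 4*t - 5) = (t + 1)^2*(t - 5)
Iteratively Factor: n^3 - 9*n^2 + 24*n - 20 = (n - 2)*(n^2 - 7*n + 10) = (n - 5)*(n - 2)*(n - 2)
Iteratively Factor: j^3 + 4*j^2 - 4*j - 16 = (j - 2)*(j^2 + 6*j + 8) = (j - 2)*(j + 2)*(j + 4)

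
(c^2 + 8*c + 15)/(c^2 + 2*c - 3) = (c + 5)/(c - 1)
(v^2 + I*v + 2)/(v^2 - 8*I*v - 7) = (v + 2*I)/(v - 7*I)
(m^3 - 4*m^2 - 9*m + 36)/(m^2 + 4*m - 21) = (m^2 - m - 12)/(m + 7)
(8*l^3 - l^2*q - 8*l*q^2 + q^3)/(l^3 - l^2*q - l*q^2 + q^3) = (-8*l + q)/(-l + q)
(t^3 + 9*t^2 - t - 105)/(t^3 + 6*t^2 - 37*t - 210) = (t - 3)/(t - 6)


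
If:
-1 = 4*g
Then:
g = -1/4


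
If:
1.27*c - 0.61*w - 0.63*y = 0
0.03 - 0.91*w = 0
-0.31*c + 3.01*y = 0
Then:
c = 0.02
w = 0.03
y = 0.00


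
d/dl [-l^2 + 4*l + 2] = 4 - 2*l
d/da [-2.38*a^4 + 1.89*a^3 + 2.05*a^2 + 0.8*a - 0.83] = -9.52*a^3 + 5.67*a^2 + 4.1*a + 0.8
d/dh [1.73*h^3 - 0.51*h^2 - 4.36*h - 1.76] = 5.19*h^2 - 1.02*h - 4.36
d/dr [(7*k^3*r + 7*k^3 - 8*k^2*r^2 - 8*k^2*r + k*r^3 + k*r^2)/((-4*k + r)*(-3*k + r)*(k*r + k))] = k*(-47*k^2 + 10*k*r + r^2)/(144*k^4 - 168*k^3*r + 73*k^2*r^2 - 14*k*r^3 + r^4)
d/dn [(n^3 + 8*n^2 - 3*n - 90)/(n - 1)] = (2*n^3 + 5*n^2 - 16*n + 93)/(n^2 - 2*n + 1)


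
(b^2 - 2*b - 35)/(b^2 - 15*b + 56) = (b + 5)/(b - 8)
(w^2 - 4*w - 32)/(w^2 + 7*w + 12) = (w - 8)/(w + 3)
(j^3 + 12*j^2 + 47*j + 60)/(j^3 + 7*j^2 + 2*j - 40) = (j + 3)/(j - 2)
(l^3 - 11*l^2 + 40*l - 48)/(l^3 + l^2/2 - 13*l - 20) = 2*(l^2 - 7*l + 12)/(2*l^2 + 9*l + 10)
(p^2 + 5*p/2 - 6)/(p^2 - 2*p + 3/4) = 2*(p + 4)/(2*p - 1)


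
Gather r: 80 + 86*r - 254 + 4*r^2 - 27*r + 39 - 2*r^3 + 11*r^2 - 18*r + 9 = -2*r^3 + 15*r^2 + 41*r - 126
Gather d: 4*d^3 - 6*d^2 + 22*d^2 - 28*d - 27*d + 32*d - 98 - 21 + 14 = 4*d^3 + 16*d^2 - 23*d - 105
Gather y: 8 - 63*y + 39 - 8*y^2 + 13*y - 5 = -8*y^2 - 50*y + 42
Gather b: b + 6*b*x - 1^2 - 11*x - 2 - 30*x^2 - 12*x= b*(6*x + 1) - 30*x^2 - 23*x - 3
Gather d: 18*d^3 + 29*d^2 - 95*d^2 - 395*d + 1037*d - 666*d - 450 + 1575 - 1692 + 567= 18*d^3 - 66*d^2 - 24*d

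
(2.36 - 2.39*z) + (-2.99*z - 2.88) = -5.38*z - 0.52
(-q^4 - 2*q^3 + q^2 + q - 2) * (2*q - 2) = -2*q^5 - 2*q^4 + 6*q^3 - 6*q + 4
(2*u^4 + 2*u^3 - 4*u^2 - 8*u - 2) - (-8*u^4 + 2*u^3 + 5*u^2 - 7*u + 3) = 10*u^4 - 9*u^2 - u - 5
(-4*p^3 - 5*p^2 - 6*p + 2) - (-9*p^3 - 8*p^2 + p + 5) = 5*p^3 + 3*p^2 - 7*p - 3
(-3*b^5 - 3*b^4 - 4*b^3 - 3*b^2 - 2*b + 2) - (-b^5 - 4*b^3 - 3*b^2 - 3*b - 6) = -2*b^5 - 3*b^4 + b + 8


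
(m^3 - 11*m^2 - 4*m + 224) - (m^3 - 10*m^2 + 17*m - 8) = -m^2 - 21*m + 232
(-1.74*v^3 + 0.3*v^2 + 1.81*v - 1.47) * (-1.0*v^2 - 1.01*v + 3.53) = 1.74*v^5 + 1.4574*v^4 - 8.2552*v^3 + 0.7009*v^2 + 7.874*v - 5.1891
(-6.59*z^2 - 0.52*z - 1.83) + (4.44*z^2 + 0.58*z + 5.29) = -2.15*z^2 + 0.0599999999999999*z + 3.46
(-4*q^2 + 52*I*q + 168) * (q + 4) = -4*q^3 - 16*q^2 + 52*I*q^2 + 168*q + 208*I*q + 672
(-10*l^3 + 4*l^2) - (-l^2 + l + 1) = -10*l^3 + 5*l^2 - l - 1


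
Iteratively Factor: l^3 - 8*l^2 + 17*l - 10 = (l - 5)*(l^2 - 3*l + 2) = (l - 5)*(l - 1)*(l - 2)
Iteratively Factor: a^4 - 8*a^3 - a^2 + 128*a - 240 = (a - 4)*(a^3 - 4*a^2 - 17*a + 60) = (a - 4)*(a - 3)*(a^2 - a - 20) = (a - 5)*(a - 4)*(a - 3)*(a + 4)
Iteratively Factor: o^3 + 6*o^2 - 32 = (o + 4)*(o^2 + 2*o - 8) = (o + 4)^2*(o - 2)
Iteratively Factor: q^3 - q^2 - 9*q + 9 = (q - 1)*(q^2 - 9) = (q - 3)*(q - 1)*(q + 3)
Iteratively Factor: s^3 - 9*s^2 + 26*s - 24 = (s - 4)*(s^2 - 5*s + 6) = (s - 4)*(s - 3)*(s - 2)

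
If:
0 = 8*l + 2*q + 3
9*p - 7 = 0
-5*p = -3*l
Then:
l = 35/27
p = 7/9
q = -361/54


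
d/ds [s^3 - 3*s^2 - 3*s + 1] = 3*s^2 - 6*s - 3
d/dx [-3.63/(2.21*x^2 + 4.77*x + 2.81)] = (16.0446*x + 17.3151)/(2.21*x^2 + 4.77*x + 2.81)^2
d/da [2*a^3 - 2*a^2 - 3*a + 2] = 6*a^2 - 4*a - 3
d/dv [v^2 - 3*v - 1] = 2*v - 3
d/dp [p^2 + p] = 2*p + 1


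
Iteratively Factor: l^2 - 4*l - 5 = (l - 5)*(l + 1)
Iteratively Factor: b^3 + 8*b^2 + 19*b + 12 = (b + 1)*(b^2 + 7*b + 12) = (b + 1)*(b + 4)*(b + 3)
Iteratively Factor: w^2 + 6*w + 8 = (w + 2)*(w + 4)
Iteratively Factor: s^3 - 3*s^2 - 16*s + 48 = (s - 4)*(s^2 + s - 12) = (s - 4)*(s + 4)*(s - 3)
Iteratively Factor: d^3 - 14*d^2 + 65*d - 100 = (d - 5)*(d^2 - 9*d + 20) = (d - 5)*(d - 4)*(d - 5)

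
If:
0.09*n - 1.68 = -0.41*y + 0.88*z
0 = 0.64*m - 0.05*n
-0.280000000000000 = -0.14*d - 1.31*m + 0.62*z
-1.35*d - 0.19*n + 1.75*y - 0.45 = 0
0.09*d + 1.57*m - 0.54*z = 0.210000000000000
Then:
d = 10.87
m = 0.73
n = 9.34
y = 9.65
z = 3.54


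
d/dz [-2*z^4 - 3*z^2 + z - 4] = -8*z^3 - 6*z + 1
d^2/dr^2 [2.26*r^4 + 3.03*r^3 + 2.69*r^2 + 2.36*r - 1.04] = 27.12*r^2 + 18.18*r + 5.38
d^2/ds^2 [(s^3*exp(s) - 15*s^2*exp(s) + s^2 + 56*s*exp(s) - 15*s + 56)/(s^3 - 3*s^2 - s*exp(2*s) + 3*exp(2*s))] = (2*(-(3*s^2 - 2*s*exp(2*s) - 6*s + 5*exp(2*s))*(s^3*exp(s) - 12*s^2*exp(s) + 26*s*exp(s) + 2*s + 56*exp(s) - 15) + (2*s*exp(2*s) - 3*s - 4*exp(2*s) + 3)*(s^3*exp(s) - 15*s^2*exp(s) + s^2 + 56*s*exp(s) - 15*s + 56))*(s^3 - 3*s^2 - s*exp(2*s) + 3*exp(2*s)) + 2*(3*s^2 - 2*s*exp(2*s) - 6*s + 5*exp(2*s))^2*(s^3*exp(s) - 15*s^2*exp(s) + s^2 + 56*s*exp(s) - 15*s + 56) + (s^3 - 3*s^2 - s*exp(2*s) + 3*exp(2*s))^2*(s^3*exp(s) - 9*s^2*exp(s) + 2*s*exp(s) + 82*exp(s) + 2))/(s^3 - 3*s^2 - s*exp(2*s) + 3*exp(2*s))^3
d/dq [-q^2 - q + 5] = -2*q - 1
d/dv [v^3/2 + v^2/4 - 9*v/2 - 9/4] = 3*v^2/2 + v/2 - 9/2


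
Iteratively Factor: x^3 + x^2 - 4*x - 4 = (x - 2)*(x^2 + 3*x + 2) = (x - 2)*(x + 2)*(x + 1)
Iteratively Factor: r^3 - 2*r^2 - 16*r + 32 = (r - 2)*(r^2 - 16) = (r - 4)*(r - 2)*(r + 4)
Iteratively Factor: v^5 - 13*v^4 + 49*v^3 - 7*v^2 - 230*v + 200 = (v - 1)*(v^4 - 12*v^3 + 37*v^2 + 30*v - 200) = (v - 5)*(v - 1)*(v^3 - 7*v^2 + 2*v + 40) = (v - 5)*(v - 1)*(v + 2)*(v^2 - 9*v + 20) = (v - 5)*(v - 4)*(v - 1)*(v + 2)*(v - 5)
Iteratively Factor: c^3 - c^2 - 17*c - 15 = (c - 5)*(c^2 + 4*c + 3) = (c - 5)*(c + 3)*(c + 1)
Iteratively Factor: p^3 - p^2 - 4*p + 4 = (p + 2)*(p^2 - 3*p + 2) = (p - 1)*(p + 2)*(p - 2)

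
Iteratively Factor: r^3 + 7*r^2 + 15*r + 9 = (r + 3)*(r^2 + 4*r + 3) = (r + 3)^2*(r + 1)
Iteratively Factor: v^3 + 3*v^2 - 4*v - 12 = (v + 3)*(v^2 - 4) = (v + 2)*(v + 3)*(v - 2)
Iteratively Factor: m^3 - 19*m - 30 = (m + 3)*(m^2 - 3*m - 10) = (m - 5)*(m + 3)*(m + 2)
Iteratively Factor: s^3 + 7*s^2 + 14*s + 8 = (s + 4)*(s^2 + 3*s + 2) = (s + 1)*(s + 4)*(s + 2)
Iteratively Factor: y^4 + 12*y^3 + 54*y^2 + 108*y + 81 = (y + 3)*(y^3 + 9*y^2 + 27*y + 27) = (y + 3)^2*(y^2 + 6*y + 9) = (y + 3)^3*(y + 3)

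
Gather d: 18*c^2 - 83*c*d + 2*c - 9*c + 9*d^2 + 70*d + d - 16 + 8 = 18*c^2 - 7*c + 9*d^2 + d*(71 - 83*c) - 8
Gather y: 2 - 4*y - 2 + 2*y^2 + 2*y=2*y^2 - 2*y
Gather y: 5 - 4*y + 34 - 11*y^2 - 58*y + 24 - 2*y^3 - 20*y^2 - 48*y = -2*y^3 - 31*y^2 - 110*y + 63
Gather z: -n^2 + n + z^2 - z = -n^2 + n + z^2 - z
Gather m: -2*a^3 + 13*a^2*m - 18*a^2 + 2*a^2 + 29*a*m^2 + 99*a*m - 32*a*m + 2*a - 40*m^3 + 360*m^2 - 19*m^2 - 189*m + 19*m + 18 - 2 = -2*a^3 - 16*a^2 + 2*a - 40*m^3 + m^2*(29*a + 341) + m*(13*a^2 + 67*a - 170) + 16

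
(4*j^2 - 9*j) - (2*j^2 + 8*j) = 2*j^2 - 17*j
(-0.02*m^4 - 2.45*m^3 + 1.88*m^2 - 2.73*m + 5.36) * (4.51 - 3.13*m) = 0.0626*m^5 + 7.5783*m^4 - 16.9339*m^3 + 17.0237*m^2 - 29.0891*m + 24.1736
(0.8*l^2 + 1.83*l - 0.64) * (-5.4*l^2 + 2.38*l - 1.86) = -4.32*l^4 - 7.978*l^3 + 6.3234*l^2 - 4.927*l + 1.1904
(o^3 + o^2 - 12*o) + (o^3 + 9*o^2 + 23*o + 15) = 2*o^3 + 10*o^2 + 11*o + 15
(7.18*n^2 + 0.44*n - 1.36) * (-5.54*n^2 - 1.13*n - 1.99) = -39.7772*n^4 - 10.551*n^3 - 7.251*n^2 + 0.6612*n + 2.7064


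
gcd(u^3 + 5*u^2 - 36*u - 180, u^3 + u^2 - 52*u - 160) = u + 5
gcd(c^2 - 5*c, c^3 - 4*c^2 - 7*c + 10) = c - 5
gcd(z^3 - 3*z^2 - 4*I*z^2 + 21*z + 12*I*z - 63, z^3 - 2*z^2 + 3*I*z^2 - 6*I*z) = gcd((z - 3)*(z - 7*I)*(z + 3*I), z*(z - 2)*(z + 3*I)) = z + 3*I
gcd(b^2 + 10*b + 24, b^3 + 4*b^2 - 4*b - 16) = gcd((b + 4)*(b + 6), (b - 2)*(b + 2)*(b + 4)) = b + 4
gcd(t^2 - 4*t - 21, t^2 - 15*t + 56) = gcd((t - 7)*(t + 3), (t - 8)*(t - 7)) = t - 7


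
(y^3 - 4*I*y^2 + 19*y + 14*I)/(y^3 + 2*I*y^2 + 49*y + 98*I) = (y + I)/(y + 7*I)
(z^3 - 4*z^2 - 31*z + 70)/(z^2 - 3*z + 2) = (z^2 - 2*z - 35)/(z - 1)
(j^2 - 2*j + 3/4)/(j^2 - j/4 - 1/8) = 2*(2*j - 3)/(4*j + 1)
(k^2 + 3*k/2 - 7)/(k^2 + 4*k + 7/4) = 2*(k - 2)/(2*k + 1)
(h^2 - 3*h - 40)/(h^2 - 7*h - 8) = (h + 5)/(h + 1)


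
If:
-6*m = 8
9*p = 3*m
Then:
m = -4/3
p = -4/9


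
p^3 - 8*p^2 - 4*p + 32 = (p - 8)*(p - 2)*(p + 2)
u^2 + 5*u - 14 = (u - 2)*(u + 7)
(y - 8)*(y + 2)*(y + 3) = y^3 - 3*y^2 - 34*y - 48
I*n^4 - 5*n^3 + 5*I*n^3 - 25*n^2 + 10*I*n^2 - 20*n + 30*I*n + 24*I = (n + 4)*(n - I)*(n + 6*I)*(I*n + I)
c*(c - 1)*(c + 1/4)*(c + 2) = c^4 + 5*c^3/4 - 7*c^2/4 - c/2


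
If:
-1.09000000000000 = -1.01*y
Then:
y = 1.08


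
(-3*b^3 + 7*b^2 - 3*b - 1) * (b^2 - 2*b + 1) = -3*b^5 + 13*b^4 - 20*b^3 + 12*b^2 - b - 1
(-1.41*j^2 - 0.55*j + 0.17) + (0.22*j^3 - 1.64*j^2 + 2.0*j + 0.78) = 0.22*j^3 - 3.05*j^2 + 1.45*j + 0.95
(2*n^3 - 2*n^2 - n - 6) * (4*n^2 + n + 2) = 8*n^5 - 6*n^4 - 2*n^3 - 29*n^2 - 8*n - 12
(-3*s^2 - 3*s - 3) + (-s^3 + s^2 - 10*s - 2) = -s^3 - 2*s^2 - 13*s - 5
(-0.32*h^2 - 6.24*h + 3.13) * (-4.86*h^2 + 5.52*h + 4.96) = 1.5552*h^4 + 28.56*h^3 - 51.2438*h^2 - 13.6728*h + 15.5248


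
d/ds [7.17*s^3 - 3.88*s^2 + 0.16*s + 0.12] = 21.51*s^2 - 7.76*s + 0.16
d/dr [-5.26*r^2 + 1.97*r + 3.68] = 1.97 - 10.52*r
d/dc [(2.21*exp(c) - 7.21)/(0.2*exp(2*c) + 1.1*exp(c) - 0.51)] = (-0.442*exp(2*c) + 2.884*exp(c) + 6.8039)*exp(c)/(0.04*exp(4*c) + 0.44*exp(3*c) + 1.006*exp(2*c) - 1.122*exp(c) + 0.2601)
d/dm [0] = 0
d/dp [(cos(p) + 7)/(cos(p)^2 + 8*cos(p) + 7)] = sin(p)/(cos(p) + 1)^2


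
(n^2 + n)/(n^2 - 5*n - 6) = n/(n - 6)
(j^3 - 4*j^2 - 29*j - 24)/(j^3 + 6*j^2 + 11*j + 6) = (j - 8)/(j + 2)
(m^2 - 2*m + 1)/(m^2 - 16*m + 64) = (m^2 - 2*m + 1)/(m^2 - 16*m + 64)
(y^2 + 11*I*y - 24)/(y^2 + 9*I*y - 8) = (y + 3*I)/(y + I)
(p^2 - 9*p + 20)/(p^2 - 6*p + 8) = (p - 5)/(p - 2)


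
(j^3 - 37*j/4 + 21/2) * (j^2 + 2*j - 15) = j^5 + 2*j^4 - 97*j^3/4 - 8*j^2 + 639*j/4 - 315/2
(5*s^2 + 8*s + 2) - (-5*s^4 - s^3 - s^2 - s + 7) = 5*s^4 + s^3 + 6*s^2 + 9*s - 5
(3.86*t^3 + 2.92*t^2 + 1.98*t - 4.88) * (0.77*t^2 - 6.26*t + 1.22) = 2.9722*t^5 - 21.9152*t^4 - 12.0454*t^3 - 12.59*t^2 + 32.9644*t - 5.9536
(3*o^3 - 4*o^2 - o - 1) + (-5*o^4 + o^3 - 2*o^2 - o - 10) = -5*o^4 + 4*o^3 - 6*o^2 - 2*o - 11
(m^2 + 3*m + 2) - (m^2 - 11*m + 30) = 14*m - 28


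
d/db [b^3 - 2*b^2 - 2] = b*(3*b - 4)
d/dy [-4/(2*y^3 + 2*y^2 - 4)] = 2*y*(3*y + 2)/(y^3 + y^2 - 2)^2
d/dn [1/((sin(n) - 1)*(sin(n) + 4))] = -(2*sin(n) + 3)*cos(n)/((sin(n) - 1)^2*(sin(n) + 4)^2)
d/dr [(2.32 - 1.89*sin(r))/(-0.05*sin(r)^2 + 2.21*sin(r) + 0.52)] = (-0.0945*sin(r)^2 + 0.232*sin(r) - 6.11)*cos(r)/(0.0025*sin(r)^4 - 0.221*sin(r)^3 + 4.8321*sin(r)^2 + 2.2984*sin(r) + 0.2704)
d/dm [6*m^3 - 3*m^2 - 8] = 6*m*(3*m - 1)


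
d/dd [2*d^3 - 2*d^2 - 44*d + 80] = 6*d^2 - 4*d - 44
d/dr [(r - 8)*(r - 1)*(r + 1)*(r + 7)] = 4*r^3 - 3*r^2 - 114*r + 1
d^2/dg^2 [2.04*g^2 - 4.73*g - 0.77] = 4.08000000000000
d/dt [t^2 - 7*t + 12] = 2*t - 7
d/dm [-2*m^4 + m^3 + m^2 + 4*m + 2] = -8*m^3 + 3*m^2 + 2*m + 4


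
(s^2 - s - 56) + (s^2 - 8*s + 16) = 2*s^2 - 9*s - 40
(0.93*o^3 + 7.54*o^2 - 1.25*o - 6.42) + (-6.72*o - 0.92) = 0.93*o^3 + 7.54*o^2 - 7.97*o - 7.34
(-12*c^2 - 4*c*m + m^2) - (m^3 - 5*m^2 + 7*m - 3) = -12*c^2 - 4*c*m - m^3 + 6*m^2 - 7*m + 3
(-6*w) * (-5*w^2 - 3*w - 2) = 30*w^3 + 18*w^2 + 12*w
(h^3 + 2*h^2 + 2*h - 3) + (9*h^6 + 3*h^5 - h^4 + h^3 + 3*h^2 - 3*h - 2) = 9*h^6 + 3*h^5 - h^4 + 2*h^3 + 5*h^2 - h - 5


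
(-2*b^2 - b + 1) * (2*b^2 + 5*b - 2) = -4*b^4 - 12*b^3 + b^2 + 7*b - 2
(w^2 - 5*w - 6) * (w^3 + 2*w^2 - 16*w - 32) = w^5 - 3*w^4 - 32*w^3 + 36*w^2 + 256*w + 192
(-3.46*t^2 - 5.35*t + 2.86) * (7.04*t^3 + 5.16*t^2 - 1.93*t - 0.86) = -24.3584*t^5 - 55.5176*t^4 - 0.793799999999999*t^3 + 28.0587*t^2 - 0.918799999999999*t - 2.4596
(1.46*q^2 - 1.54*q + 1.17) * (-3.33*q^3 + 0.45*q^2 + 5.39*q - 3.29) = -4.8618*q^5 + 5.7852*q^4 + 3.2803*q^3 - 12.5775*q^2 + 11.3729*q - 3.8493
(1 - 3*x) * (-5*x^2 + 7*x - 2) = 15*x^3 - 26*x^2 + 13*x - 2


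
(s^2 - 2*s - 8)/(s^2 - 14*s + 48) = (s^2 - 2*s - 8)/(s^2 - 14*s + 48)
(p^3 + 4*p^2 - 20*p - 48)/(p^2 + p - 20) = (p^2 + 8*p + 12)/(p + 5)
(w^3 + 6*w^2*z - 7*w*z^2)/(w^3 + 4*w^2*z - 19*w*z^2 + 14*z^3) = w/(w - 2*z)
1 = 1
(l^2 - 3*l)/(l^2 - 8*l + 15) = l/(l - 5)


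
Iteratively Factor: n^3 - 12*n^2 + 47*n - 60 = (n - 5)*(n^2 - 7*n + 12) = (n - 5)*(n - 4)*(n - 3)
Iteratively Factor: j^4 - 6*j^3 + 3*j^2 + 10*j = (j)*(j^3 - 6*j^2 + 3*j + 10) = j*(j + 1)*(j^2 - 7*j + 10) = j*(j - 2)*(j + 1)*(j - 5)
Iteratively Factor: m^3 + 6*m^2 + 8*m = (m + 4)*(m^2 + 2*m) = m*(m + 4)*(m + 2)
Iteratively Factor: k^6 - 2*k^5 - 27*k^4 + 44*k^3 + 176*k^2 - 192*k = (k - 4)*(k^5 + 2*k^4 - 19*k^3 - 32*k^2 + 48*k) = (k - 4)*(k + 4)*(k^4 - 2*k^3 - 11*k^2 + 12*k) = (k - 4)*(k + 3)*(k + 4)*(k^3 - 5*k^2 + 4*k) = (k - 4)^2*(k + 3)*(k + 4)*(k^2 - k) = (k - 4)^2*(k - 1)*(k + 3)*(k + 4)*(k)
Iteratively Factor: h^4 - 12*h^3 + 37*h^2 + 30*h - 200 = (h - 5)*(h^3 - 7*h^2 + 2*h + 40) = (h - 5)^2*(h^2 - 2*h - 8) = (h - 5)^2*(h + 2)*(h - 4)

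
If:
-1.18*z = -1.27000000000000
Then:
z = 1.08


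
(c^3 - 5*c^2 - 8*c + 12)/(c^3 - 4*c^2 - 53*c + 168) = (c^3 - 5*c^2 - 8*c + 12)/(c^3 - 4*c^2 - 53*c + 168)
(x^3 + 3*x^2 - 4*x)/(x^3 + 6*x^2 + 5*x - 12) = x/(x + 3)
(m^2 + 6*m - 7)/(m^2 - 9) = (m^2 + 6*m - 7)/(m^2 - 9)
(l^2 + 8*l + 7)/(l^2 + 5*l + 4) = (l + 7)/(l + 4)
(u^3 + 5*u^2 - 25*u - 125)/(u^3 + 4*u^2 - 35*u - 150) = (u - 5)/(u - 6)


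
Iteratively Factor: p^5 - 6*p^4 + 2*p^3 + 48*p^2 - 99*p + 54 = (p - 2)*(p^4 - 4*p^3 - 6*p^2 + 36*p - 27) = (p - 3)*(p - 2)*(p^3 - p^2 - 9*p + 9) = (p - 3)*(p - 2)*(p - 1)*(p^2 - 9) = (p - 3)*(p - 2)*(p - 1)*(p + 3)*(p - 3)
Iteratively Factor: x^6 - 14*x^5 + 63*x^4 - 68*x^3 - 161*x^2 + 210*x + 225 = (x - 3)*(x^5 - 11*x^4 + 30*x^3 + 22*x^2 - 95*x - 75) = (x - 3)*(x + 1)*(x^4 - 12*x^3 + 42*x^2 - 20*x - 75) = (x - 3)^2*(x + 1)*(x^3 - 9*x^2 + 15*x + 25) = (x - 5)*(x - 3)^2*(x + 1)*(x^2 - 4*x - 5) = (x - 5)^2*(x - 3)^2*(x + 1)*(x + 1)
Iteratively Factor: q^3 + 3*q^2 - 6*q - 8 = (q - 2)*(q^2 + 5*q + 4) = (q - 2)*(q + 1)*(q + 4)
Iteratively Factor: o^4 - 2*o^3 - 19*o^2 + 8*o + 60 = (o + 2)*(o^3 - 4*o^2 - 11*o + 30) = (o - 2)*(o + 2)*(o^2 - 2*o - 15) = (o - 2)*(o + 2)*(o + 3)*(o - 5)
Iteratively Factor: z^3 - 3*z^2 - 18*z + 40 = (z - 5)*(z^2 + 2*z - 8) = (z - 5)*(z - 2)*(z + 4)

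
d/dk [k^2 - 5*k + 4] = 2*k - 5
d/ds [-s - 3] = -1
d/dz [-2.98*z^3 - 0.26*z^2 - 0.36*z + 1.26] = -8.94*z^2 - 0.52*z - 0.36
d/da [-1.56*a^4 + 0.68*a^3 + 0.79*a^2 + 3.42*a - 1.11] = -6.24*a^3 + 2.04*a^2 + 1.58*a + 3.42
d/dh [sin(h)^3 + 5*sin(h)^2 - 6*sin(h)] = (3*sin(h)^2 + 10*sin(h) - 6)*cos(h)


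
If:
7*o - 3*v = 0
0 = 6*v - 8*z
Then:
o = 4*z/7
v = 4*z/3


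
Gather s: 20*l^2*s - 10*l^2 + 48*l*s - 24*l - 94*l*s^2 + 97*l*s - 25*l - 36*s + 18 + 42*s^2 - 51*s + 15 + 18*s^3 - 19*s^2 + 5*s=-10*l^2 - 49*l + 18*s^3 + s^2*(23 - 94*l) + s*(20*l^2 + 145*l - 82) + 33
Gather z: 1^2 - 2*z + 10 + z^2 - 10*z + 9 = z^2 - 12*z + 20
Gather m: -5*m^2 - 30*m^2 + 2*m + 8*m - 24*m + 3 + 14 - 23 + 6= -35*m^2 - 14*m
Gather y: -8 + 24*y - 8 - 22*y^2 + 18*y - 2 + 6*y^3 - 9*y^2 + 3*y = 6*y^3 - 31*y^2 + 45*y - 18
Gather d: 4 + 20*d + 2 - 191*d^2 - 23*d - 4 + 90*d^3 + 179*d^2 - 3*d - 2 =90*d^3 - 12*d^2 - 6*d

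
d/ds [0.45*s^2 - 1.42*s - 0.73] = 0.9*s - 1.42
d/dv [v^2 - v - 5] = 2*v - 1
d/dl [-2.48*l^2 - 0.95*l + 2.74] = -4.96*l - 0.95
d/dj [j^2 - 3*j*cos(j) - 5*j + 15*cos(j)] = 3*j*sin(j) + 2*j - 15*sin(j) - 3*cos(j) - 5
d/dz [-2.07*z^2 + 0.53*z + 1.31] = 0.53 - 4.14*z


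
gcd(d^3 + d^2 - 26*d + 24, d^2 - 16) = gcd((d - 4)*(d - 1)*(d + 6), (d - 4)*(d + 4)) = d - 4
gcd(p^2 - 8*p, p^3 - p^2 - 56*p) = p^2 - 8*p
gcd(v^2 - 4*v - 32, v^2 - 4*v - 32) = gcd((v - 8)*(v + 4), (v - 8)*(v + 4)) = v^2 - 4*v - 32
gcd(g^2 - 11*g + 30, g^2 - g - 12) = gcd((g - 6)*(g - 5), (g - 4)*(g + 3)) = 1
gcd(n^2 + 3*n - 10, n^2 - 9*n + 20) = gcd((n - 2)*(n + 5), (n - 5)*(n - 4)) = 1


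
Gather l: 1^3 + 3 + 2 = 6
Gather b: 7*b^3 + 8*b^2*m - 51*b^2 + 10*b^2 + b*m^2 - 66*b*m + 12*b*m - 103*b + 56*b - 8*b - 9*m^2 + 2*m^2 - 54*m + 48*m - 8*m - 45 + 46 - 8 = 7*b^3 + b^2*(8*m - 41) + b*(m^2 - 54*m - 55) - 7*m^2 - 14*m - 7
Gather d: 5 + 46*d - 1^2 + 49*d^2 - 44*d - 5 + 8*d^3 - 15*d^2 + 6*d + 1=8*d^3 + 34*d^2 + 8*d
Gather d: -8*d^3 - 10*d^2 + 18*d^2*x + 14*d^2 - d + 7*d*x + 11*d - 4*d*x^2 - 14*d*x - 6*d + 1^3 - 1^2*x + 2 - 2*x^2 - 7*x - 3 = -8*d^3 + d^2*(18*x + 4) + d*(-4*x^2 - 7*x + 4) - 2*x^2 - 8*x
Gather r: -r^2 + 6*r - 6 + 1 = -r^2 + 6*r - 5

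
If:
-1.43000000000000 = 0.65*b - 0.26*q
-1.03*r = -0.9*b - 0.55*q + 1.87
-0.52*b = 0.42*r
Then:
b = -0.33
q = 4.69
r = 0.40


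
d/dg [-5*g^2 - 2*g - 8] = -10*g - 2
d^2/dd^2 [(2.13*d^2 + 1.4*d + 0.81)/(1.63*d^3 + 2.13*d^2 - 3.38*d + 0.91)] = (11.318394*d^6 + 22.31796*d^5 + 125.39916*d^4 + 59.562902*d^3 - 54.417264*d^2 - 58.479642*d + 27.507428)/(4.330747*d^9 + 16.977591*d^8 - 4.755525*d^7 - 53.493198*d^6 + 28.817724*d^5 + 55.306329*d^4 - 73.873787*d^3 + 36.480171*d^2 - 8.396934*d + 0.753571)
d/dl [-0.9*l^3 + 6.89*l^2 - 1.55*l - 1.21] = -2.7*l^2 + 13.78*l - 1.55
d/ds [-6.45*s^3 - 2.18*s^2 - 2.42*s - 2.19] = -19.35*s^2 - 4.36*s - 2.42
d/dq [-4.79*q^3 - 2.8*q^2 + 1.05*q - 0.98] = -14.37*q^2 - 5.6*q + 1.05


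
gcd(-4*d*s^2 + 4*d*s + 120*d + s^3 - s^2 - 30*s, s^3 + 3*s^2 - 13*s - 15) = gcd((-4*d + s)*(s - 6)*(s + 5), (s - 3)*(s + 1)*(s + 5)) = s + 5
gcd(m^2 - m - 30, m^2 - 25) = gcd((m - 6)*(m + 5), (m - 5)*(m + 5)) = m + 5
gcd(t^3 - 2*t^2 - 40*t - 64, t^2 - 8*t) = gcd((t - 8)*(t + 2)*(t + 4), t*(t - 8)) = t - 8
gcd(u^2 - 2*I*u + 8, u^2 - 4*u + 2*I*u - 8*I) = u + 2*I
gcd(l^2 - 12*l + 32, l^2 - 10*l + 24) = l - 4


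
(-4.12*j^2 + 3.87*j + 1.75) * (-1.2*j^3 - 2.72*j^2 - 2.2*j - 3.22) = 4.944*j^5 + 6.5624*j^4 - 3.5624*j^3 - 0.00760000000000005*j^2 - 16.3114*j - 5.635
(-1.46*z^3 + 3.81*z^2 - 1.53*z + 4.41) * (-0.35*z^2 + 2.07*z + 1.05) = 0.511*z^5 - 4.3557*z^4 + 6.8892*z^3 - 0.710099999999999*z^2 + 7.5222*z + 4.6305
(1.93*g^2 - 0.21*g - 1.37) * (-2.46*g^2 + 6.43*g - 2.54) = -4.7478*g^4 + 12.9265*g^3 - 2.8823*g^2 - 8.2757*g + 3.4798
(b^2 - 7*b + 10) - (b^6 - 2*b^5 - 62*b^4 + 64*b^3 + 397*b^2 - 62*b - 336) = -b^6 + 2*b^5 + 62*b^4 - 64*b^3 - 396*b^2 + 55*b + 346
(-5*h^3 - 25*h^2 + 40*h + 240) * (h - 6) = -5*h^4 + 5*h^3 + 190*h^2 - 1440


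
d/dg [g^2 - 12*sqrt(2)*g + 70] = 2*g - 12*sqrt(2)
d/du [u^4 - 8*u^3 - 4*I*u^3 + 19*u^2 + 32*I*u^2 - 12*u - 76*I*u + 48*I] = 4*u^3 + u^2*(-24 - 12*I) + u*(38 + 64*I) - 12 - 76*I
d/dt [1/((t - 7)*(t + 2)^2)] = ((7 - t)*(t + 2) - 2*(t - 7)^2)/((t - 7)^3*(t + 2)^3)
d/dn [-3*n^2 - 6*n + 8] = -6*n - 6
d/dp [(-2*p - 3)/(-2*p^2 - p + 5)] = (4*p^2 + 2*p - (2*p + 3)*(4*p + 1) - 10)/(2*p^2 + p - 5)^2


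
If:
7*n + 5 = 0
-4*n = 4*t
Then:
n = -5/7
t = 5/7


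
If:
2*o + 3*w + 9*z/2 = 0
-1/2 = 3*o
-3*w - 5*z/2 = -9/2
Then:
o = -1/6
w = 233/72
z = -25/12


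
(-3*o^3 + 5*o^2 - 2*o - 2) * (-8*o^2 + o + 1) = 24*o^5 - 43*o^4 + 18*o^3 + 19*o^2 - 4*o - 2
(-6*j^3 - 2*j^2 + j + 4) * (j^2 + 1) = -6*j^5 - 2*j^4 - 5*j^3 + 2*j^2 + j + 4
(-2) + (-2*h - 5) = -2*h - 7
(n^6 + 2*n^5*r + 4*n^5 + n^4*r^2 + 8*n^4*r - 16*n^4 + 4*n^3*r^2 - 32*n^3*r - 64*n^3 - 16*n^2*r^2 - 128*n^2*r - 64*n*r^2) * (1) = n^6 + 2*n^5*r + 4*n^5 + n^4*r^2 + 8*n^4*r - 16*n^4 + 4*n^3*r^2 - 32*n^3*r - 64*n^3 - 16*n^2*r^2 - 128*n^2*r - 64*n*r^2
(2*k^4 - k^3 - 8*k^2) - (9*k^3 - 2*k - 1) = 2*k^4 - 10*k^3 - 8*k^2 + 2*k + 1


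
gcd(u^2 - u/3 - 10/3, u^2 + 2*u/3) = 1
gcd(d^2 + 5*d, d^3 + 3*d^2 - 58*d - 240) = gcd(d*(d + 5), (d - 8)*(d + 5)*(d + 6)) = d + 5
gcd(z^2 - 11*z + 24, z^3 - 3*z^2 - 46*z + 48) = z - 8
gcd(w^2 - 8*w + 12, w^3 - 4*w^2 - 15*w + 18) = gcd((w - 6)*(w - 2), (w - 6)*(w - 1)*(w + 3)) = w - 6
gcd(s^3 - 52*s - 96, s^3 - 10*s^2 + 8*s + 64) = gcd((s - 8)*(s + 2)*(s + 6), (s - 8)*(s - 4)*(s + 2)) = s^2 - 6*s - 16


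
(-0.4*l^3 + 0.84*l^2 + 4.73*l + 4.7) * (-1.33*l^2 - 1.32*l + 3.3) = 0.532*l^5 - 0.5892*l^4 - 8.7197*l^3 - 9.7226*l^2 + 9.405*l + 15.51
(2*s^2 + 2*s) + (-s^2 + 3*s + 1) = s^2 + 5*s + 1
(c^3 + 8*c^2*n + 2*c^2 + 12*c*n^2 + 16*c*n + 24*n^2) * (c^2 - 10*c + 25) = c^5 + 8*c^4*n - 8*c^4 + 12*c^3*n^2 - 64*c^3*n + 5*c^3 - 96*c^2*n^2 + 40*c^2*n + 50*c^2 + 60*c*n^2 + 400*c*n + 600*n^2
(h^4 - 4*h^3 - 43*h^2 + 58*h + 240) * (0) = 0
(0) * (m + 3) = 0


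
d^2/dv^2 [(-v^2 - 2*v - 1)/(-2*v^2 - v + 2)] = 2*(6*v^3 + 24*v^2 + 30*v + 13)/(8*v^6 + 12*v^5 - 18*v^4 - 23*v^3 + 18*v^2 + 12*v - 8)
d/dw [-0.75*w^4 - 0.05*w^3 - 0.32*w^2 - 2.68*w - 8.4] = -3.0*w^3 - 0.15*w^2 - 0.64*w - 2.68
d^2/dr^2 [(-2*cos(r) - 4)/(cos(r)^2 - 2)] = 2*(-8*(cos(r) + 2)*sin(r)^2*cos(r)^2 + (cos(r)^2 - 2)^2*cos(r) - 2*(cos(r)^2 - 2)*(2*cos(2*r) + cos(3*r)))/(cos(r)^2 - 2)^3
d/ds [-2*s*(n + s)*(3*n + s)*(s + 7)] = -12*n^2*s - 42*n^2 - 24*n*s^2 - 112*n*s - 8*s^3 - 42*s^2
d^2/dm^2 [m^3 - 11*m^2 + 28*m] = 6*m - 22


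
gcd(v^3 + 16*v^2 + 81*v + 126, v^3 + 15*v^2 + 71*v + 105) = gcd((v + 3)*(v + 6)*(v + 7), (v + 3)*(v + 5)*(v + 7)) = v^2 + 10*v + 21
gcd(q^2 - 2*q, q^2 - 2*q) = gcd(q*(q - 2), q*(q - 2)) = q^2 - 2*q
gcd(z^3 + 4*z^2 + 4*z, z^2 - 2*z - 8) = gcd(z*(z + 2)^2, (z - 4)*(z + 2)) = z + 2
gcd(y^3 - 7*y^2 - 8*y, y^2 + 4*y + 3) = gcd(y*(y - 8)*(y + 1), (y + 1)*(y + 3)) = y + 1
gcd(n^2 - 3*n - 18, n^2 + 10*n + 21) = n + 3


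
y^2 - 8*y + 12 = (y - 6)*(y - 2)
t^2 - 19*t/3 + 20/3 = (t - 5)*(t - 4/3)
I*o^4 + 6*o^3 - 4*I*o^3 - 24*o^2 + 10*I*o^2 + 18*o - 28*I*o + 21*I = (o - 3)*(o - 7*I)*(o + I)*(I*o - I)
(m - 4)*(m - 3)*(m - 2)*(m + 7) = m^4 - 2*m^3 - 37*m^2 + 158*m - 168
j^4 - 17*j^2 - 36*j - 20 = (j - 5)*(j + 1)*(j + 2)^2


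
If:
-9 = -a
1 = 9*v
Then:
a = 9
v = 1/9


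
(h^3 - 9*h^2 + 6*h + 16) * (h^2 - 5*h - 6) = h^5 - 14*h^4 + 45*h^3 + 40*h^2 - 116*h - 96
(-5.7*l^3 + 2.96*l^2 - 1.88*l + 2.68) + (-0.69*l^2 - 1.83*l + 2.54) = -5.7*l^3 + 2.27*l^2 - 3.71*l + 5.22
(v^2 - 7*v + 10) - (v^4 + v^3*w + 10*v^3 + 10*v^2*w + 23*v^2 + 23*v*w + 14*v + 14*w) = -v^4 - v^3*w - 10*v^3 - 10*v^2*w - 22*v^2 - 23*v*w - 21*v - 14*w + 10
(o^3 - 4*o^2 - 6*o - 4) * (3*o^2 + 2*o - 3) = 3*o^5 - 10*o^4 - 29*o^3 - 12*o^2 + 10*o + 12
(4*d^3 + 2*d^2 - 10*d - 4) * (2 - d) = -4*d^4 + 6*d^3 + 14*d^2 - 16*d - 8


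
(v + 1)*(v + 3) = v^2 + 4*v + 3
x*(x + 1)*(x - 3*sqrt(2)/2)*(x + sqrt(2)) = x^4 - sqrt(2)*x^3/2 + x^3 - 3*x^2 - sqrt(2)*x^2/2 - 3*x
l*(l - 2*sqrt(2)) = l^2 - 2*sqrt(2)*l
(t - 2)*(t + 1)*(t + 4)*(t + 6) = t^4 + 9*t^3 + 12*t^2 - 44*t - 48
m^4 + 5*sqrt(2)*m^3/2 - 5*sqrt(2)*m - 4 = (m - sqrt(2))*(m + sqrt(2)/2)*(m + sqrt(2))*(m + 2*sqrt(2))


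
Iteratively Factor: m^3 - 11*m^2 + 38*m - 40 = (m - 2)*(m^2 - 9*m + 20) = (m - 4)*(m - 2)*(m - 5)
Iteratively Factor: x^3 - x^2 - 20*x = (x + 4)*(x^2 - 5*x) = x*(x + 4)*(x - 5)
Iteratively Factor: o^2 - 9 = (o + 3)*(o - 3)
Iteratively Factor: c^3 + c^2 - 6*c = (c - 2)*(c^2 + 3*c) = (c - 2)*(c + 3)*(c)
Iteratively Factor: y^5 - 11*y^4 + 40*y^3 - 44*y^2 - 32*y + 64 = (y - 2)*(y^4 - 9*y^3 + 22*y^2 - 32) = (y - 4)*(y - 2)*(y^3 - 5*y^2 + 2*y + 8) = (y - 4)*(y - 2)*(y + 1)*(y^2 - 6*y + 8) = (y - 4)^2*(y - 2)*(y + 1)*(y - 2)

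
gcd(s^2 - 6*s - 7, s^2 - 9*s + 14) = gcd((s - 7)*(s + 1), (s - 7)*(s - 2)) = s - 7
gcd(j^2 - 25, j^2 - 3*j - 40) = j + 5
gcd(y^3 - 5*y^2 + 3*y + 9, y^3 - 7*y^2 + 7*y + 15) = y^2 - 2*y - 3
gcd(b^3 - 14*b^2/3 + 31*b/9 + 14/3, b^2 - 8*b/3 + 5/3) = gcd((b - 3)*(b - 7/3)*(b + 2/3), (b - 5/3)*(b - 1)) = 1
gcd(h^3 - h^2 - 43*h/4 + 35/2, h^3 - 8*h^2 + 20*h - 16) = h - 2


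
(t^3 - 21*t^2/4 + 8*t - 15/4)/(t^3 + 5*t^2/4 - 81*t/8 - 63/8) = 2*(4*t^2 - 9*t + 5)/(8*t^2 + 34*t + 21)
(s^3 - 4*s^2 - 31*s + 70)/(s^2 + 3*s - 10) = s - 7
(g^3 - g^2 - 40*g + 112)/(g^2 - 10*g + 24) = (g^2 + 3*g - 28)/(g - 6)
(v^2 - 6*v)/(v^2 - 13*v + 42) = v/(v - 7)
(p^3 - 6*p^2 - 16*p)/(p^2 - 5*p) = (p^2 - 6*p - 16)/(p - 5)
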